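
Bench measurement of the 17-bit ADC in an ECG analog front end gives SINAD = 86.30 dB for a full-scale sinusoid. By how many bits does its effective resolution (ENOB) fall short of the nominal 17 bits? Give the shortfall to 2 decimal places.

Effective bits = (86.30 − 1.76)/6.02 = 14.0432.
17 − 14.0432 = 2.96 bits below nominal.

2.96 bits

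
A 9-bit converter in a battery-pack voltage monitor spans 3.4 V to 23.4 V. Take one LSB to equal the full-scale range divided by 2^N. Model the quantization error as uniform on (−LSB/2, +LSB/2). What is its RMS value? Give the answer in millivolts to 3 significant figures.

11.3 mV

Span: 23.4 V − (3.4 V) = 20 V.
One LSB is 20 V / 512 = 39.063 mV.
V_rms = LSB/√12 = 39.063 mV / √12 = 11.3 mV.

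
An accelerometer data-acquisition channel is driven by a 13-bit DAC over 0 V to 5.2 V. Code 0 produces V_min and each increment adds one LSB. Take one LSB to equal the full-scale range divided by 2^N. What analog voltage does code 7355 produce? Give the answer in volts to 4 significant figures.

4.669 V

Span = 5.2 V. LSB = 5.2 V / 2^13.
V_out = V_min + code × LSB = 0 V + 7355 × 5.2 V / 8192
      = 0 V + 4.66870 V = 4.66870 V.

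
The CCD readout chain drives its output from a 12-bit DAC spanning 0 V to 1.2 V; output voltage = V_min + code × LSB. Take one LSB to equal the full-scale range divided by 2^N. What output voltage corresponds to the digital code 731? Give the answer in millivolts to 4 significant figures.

Full-scale range = 1.2 V. LSB = 1.2 V / 2^12.
V_out = 0 + 731 × (1.2/4096) V
      = 0 V + 0.214160 V = 0.214160 V.

214.2 mV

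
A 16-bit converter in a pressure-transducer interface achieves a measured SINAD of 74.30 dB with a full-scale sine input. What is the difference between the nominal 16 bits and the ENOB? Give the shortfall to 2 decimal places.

Effective bits = (74.30 − 1.76)/6.02 = 12.0498.
Shortfall = 16 − 12.0498 = 3.9502 bits.

3.95 bits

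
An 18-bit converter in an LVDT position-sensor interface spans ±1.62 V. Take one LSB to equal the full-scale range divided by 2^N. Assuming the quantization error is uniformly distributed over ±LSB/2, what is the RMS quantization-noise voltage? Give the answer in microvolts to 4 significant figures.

3.568 µV

Range = 1.62 − (-1.62) = 3.24 V.
LSB = 3.24 V / 2^18 = 12.3596 µV.
RMS of a uniform error over width LSB is LSB/√12 = 3.568 µV.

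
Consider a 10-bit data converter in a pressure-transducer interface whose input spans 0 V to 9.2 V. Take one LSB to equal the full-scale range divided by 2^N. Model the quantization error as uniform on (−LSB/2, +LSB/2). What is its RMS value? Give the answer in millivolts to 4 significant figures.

2.594 mV

Full-scale range = 9.2 V.
LSB = 9.2 V ÷ 2^10 = 9.2/1024 V = 8.98438 mV.
For a uniform distribution on [−LSB/2, +LSB/2], V_rms = LSB/√12 = 8.98438 mV/3.4641 = 2.594 mV.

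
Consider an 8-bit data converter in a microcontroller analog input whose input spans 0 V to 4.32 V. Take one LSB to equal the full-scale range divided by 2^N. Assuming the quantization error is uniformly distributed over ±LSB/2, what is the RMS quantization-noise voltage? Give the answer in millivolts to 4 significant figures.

Span = 4.32 V.
One LSB is 4.32 V / 256 = 16.8750 mV.
RMS of a uniform error over width LSB is LSB/√12 = 4.871 mV.

4.871 mV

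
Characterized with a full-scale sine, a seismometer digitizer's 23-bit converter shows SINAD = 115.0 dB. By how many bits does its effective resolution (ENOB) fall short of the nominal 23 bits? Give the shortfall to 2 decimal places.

N_eff = (115.0 − 1.76)/6.02 = 18.8106 bits.
Shortfall = 23 − 18.8106 = 4.1894 bits.

4.19 bits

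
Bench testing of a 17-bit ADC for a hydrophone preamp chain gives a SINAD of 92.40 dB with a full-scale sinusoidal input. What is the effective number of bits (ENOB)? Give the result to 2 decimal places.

15.06 bits

ENOB = (92.40 − 1.76)/6.02 = 15.0565 bits.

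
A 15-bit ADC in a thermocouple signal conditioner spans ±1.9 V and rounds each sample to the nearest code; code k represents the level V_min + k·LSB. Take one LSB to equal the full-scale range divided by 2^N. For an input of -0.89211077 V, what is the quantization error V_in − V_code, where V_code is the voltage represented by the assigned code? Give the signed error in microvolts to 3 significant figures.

Span: 1.9 V − (-1.9 V) = 3.8 V. LSB = 3.8 V / 2^15 ≈ 116.0 µV.
Position in LSBs: (-0.89211077 − (-1.9)) × 32768/3.8 = 8691.1880; rounding gives k = 8691.
V_code = -1.9 + (8691/32768) × 3.8 = -0.89213256836 V.
Error = V_in − V_code = -0.89211077 − (-0.89213256836) = +21.8 µV.

+21.8 µV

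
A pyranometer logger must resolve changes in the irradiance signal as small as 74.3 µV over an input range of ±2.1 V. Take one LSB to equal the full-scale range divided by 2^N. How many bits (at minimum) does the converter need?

The full-scale span is 2.1 − (-2.1) = 4.2 V.
4.2 V / 74.3 µV = 56530. Since 2^15 = 32768 and 2^16 = 65536, N = 16.

16 bits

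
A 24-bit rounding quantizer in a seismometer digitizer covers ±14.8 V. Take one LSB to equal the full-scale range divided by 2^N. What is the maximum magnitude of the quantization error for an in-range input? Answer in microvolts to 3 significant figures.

Range = 14.8 − (-14.8) = 29.6 V.
Step size = 29.6/16777216 V = 1.7643 µV.
A rounding quantizer has |error| ≤ LSB/2 = 0.882 µV.

0.882 µV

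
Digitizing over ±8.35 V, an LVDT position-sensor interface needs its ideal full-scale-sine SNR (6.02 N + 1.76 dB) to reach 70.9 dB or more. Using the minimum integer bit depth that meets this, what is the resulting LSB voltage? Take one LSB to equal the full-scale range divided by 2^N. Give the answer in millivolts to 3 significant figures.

Span: 8.35 V − (-8.35 V) = 16.7 V.
Required N = ⌈(70.9 − 1.76)/6.02⌉ = ⌈11.485⌉ = 12.
LSB = 16.7 V ÷ 2^12 = 16.7/4096 V = 4.08 mV.

4.08 mV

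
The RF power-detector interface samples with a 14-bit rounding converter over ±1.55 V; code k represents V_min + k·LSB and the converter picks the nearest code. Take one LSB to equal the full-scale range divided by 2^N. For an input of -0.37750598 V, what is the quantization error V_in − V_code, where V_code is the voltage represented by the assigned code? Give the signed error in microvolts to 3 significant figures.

−34.1 µV

Range = 1.55 − (-1.55) = 3.1 V. LSB = 3.1 V / 2^14 ≈ 189.2 µV.
(V_in − V_min)/LSB = (-0.37750598 − (-1.55)) × 16384/3.1 = 6196.8200 → nearest code k = 6197.
V_code = V_min + k × range/2^14 = -1.55 + 6197 × 3.1/16384 = -0.37747192383 V.
e = -0.37750598 − (-0.37747192383) = −34.1 µV.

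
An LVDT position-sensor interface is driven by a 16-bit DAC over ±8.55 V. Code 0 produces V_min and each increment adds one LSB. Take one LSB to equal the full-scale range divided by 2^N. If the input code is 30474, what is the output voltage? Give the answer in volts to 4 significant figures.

-0.5986 V

Range = 8.55 − (-8.55) = 17.1 V. LSB = 17.1 V / 2^16.
V_out = V_min + code × LSB = -8.55 V + 30474 × 17.1 V / 65536
      = -8.55 + 7.95144 = -0.598563 V.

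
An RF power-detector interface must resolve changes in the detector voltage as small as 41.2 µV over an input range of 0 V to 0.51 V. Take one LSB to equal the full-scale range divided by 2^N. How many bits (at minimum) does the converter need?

Span = 0.51 V.
Need 2^N ≥ 0.51 V / 41.2 µV = 12380 → N_min = 14.

14 bits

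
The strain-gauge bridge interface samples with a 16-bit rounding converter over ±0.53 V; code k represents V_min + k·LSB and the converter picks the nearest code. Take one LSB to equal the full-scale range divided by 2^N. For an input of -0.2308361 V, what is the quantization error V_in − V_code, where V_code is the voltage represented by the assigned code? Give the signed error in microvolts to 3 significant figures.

+3.74 µV

Range = 0.53 − (-0.53) = 1.06 V. LSB = 1.06 V / 2^16 ≈ 16.17 µV.
Position in LSBs: (-0.2308361 − (-0.53)) × 65536/1.06 = 18496.2315; rounding gives k = 18496.
V_code = -0.53 + (18496/65536) × 1.06 = -0.23083984375 V.
Error = V_in − V_code = -0.2308361 − (-0.23083984375) = +3.74 µV.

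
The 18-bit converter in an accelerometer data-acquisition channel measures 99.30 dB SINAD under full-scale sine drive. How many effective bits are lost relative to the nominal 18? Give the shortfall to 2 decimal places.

1.80 bits

Effective bits = (99.30 − 1.76)/6.02 = 16.2027.
Lost resolution: 18 − 16.2027 = 1.7973 bits.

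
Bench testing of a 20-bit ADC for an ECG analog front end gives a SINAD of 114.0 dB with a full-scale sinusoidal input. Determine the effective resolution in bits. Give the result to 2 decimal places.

18.64 bits

(114.0 − 1.76) / 6.02 = 112.24/6.02 = 18.6445 effective bits.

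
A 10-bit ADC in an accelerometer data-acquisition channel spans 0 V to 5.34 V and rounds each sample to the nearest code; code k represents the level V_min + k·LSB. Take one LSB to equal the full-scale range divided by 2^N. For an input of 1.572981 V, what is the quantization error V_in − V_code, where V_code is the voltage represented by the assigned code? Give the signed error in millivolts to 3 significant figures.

−1.90 mV

V_FS = 5.34 V. LSB = 5.34 V / 2^10 ≈ 5.215 mV.
(1.572981 − (0)) / LSB = 1.572981 × 1024/5.34 = 301.6353. Nearest integer: k = 302.
Reconstructed level: 0 + 302 × 5.34/1024 V = 1.574882813 V.
V_in − V_code = 1.572981 − (1.574882813) = −1.90 mV.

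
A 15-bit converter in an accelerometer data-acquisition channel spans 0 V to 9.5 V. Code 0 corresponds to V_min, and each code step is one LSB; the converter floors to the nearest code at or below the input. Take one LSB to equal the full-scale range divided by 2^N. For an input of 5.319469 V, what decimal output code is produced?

Span = 9.5 V. LSB = 9.5 V / 2^15 ≈ 289.9 µV.
(V_in − V_min) × 2^15/range = (5.319469 − (0)) × 32768/9.5 = 18348.248.
Floor → code = 18348.

18348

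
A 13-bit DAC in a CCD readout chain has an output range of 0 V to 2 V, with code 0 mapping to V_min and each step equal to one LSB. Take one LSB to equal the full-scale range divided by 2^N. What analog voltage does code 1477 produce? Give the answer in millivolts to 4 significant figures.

Span = 2 V. LSB = 2 V / 2^13.
Output = V_min + (1477/8192) × range = 0 + 0.180298 × 2 V
      = 0 V + 0.360596 V = 0.360596 V.

360.6 mV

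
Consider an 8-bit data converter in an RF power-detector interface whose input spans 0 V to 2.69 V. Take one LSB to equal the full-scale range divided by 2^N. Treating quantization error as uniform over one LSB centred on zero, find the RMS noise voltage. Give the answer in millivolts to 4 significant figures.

V_FS = 2.69 V.
LSB = 2.69 V ÷ 2^8 = 2.69/256 V = 10.5078 mV.
σ_q = LSB/√12 = 10.5078 mV/3.4641 = 3.033 mV.

3.033 mV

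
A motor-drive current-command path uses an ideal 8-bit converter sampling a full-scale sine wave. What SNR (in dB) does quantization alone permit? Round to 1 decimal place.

SNR = 6.02·8 + 1.76 = 49.92 dB.

49.9 dB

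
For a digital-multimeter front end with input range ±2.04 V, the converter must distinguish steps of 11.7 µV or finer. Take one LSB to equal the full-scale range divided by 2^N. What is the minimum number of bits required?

The full-scale span is 2.04 − (-2.04) = 4.08 V.
Need 2^N ≥ 4.08 V / 11.7 µV = 348700 → N_min = 19.

19 bits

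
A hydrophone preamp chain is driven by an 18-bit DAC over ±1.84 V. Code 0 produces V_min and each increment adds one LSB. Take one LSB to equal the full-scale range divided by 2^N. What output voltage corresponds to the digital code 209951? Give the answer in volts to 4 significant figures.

The full-scale span is 1.84 − (-1.84) = 3.68 V. LSB = 3.68 V / 2^18.
V_out = -1.84 + 209951 × (3.68/262144) V
      = -1.84 + 2.94731 = 1.10731 V.

1.107 V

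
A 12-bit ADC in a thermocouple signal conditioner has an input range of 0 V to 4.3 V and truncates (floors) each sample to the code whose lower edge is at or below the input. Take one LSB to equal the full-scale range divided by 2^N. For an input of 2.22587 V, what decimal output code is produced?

Span = 4.3 V. LSB = 4.3 V / 2^12 ≈ 1.050 mV.
code = ⌊(V_in − V_min)/LSB⌋ = ⌊(V_in − V_min) × 2^12 / range⌋
     = ⌊(2.22587 − (0)) × 4096 / 4.3⌋ = ⌊2.22587 × 4096/4.3⌋
     = ⌊2120.271⌋ = 2120.

2120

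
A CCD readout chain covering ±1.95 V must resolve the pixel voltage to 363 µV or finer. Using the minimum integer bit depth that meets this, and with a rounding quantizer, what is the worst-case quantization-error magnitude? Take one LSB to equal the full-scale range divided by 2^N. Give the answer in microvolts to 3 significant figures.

Range = 1.95 − (-1.95) = 3.9 V.
Levels needed ≥ 3.9/363 µV = 10740. 2^14 = 16384 suffices, so N_min = 14.
Step size = 3.9/16384 V = 238.04 µV.
Half an LSB is 119 µV.

119 µV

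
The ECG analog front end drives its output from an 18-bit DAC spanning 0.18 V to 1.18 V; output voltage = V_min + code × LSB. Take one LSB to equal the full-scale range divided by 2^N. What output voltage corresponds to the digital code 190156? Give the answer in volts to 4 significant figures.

Span: 1.18 V − (0.18 V) = 1 V. LSB = 1 V / 2^18.
Output = V_min + (190156/262144) × range = 0.18 + 0.725388 × 1 V
      = 0.18 + 0.725388 = 0.905388 V.

0.9054 V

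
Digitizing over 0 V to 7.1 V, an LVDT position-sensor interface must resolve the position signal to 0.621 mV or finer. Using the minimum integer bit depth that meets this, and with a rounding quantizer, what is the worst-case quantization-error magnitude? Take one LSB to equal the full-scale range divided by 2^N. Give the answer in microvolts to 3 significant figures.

217 µV

Range is 7.1 V.
Required number of levels: 7.1/0.621 mV = 11433; smallest N with 2^N ≥ that is 14.
One LSB is 7.1 V / 16384 = 433.35 µV.
|e|_max = LSB/2 = 217 µV.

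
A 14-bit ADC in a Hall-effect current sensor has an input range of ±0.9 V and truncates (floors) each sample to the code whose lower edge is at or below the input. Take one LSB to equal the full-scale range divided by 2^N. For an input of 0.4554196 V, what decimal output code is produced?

Range = 0.9 − (-0.9) = 1.8 V. LSB = 1.8 V / 2^14 ≈ 109.9 µV.
code = ⌊(V_in − V_min)/LSB⌋ = ⌊(V_in − V_min) × 2^14 / range⌋
     = ⌊(0.4554196 − (-0.9)) × 16384 / 1.8⌋ = ⌊1.3554196 × 16384/1.8⌋
     = ⌊12337.330⌋ = 12337.

12337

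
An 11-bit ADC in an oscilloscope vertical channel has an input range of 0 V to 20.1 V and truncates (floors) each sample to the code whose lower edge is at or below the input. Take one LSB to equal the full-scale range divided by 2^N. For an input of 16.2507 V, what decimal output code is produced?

1655

Full-scale range = 20.1 V. LSB = 20.1 V / 2^11 ≈ 9.814 mV.
(V_in − V_min) × 2^11/range = (16.2507 − (0)) × 2048/20.1 = 1655.793.
Floor → code = 1655.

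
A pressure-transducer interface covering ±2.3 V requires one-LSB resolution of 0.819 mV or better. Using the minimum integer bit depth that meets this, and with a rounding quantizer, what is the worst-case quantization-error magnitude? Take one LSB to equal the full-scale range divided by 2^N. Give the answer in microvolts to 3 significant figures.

281 µV

Full-scale range = 2.3 V − (-2.3 V) = 4.6 V.
4.6 V / 0.819 mV = 5617. Since 2^12 = 4096 and 2^13 = 8192, N = 13.
LSB = 4.6 V ÷ 2^13 = 4.6/8192 V = 0.56152 mV.
Max error for round-to-nearest is LSB/2 = 281 µV.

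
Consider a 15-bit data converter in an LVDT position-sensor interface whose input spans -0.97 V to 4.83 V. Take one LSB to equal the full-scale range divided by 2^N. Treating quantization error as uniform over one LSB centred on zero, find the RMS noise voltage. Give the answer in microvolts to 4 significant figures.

51.10 µV

Range = 4.83 − (-0.97) = 5.8 V.
Step size = 5.8/32768 V = 177.002 µV.
RMS of a uniform error over width LSB is LSB/√12 = 51.10 µV.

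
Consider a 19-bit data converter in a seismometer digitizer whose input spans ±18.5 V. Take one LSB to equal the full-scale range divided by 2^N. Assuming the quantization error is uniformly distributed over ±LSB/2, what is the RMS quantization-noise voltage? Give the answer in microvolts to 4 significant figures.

20.37 µV

The full-scale span is 18.5 − (-18.5) = 37 V.
One LSB is 37 V / 524288 = 70.5719 µV.
V_rms = LSB/√12 = 70.5719 µV / √12 = 20.37 µV.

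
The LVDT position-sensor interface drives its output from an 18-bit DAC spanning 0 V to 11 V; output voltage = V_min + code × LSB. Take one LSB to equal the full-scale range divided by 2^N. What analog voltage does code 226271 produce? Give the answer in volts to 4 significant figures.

9.495 V

Range is 11 V. LSB = 11 V / 2^18.
V_out = V_min + code × LSB = 0 V + 226271 × 11 V / 262144
      = 0 V + 9.49471 V = 9.49471 V.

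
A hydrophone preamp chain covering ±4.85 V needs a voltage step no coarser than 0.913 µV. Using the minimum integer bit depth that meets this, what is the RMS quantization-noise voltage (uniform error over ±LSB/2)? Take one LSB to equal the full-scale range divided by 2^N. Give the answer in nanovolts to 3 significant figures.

Range = 4.85 − (-4.85) = 9.7 V.
Need 2^N ≥ 9.7 V / 0.913 µV = 1.062e7 → N_min = 24.
LSB = 9.7 V ÷ 2^24 = 9.7/16777216 V = 0.57817 µV.
V_rms = LSB/√12 = 167 nV.

167 nV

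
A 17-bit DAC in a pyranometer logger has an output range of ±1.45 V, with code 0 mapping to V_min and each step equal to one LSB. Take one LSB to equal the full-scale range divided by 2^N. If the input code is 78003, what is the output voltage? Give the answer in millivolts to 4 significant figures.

275.8 mV

Full-scale range = 1.45 V − (-1.45 V) = 2.9 V. LSB = 2.9 V / 2^17.
V_out = V_min + code × LSB = -1.45 V + 78003 × 2.9 V / 131072
      = -1.45 V + 1.72584 V = 0.275835 V.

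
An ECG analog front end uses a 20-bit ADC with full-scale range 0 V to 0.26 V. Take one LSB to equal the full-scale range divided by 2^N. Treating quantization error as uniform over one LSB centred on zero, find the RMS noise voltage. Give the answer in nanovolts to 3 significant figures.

71.6 nV

Span = 0.26 V.
One LSB is 0.26 V / 1048576 = 247.96 nV.
σ_q = LSB/√12 = 247.96 nV/3.4641 = 71.6 nV.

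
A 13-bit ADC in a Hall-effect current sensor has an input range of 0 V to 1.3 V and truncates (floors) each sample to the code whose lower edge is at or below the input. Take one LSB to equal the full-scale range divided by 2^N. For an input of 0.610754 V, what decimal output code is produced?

3848

Full-scale range = 1.3 V. LSB = 1.3 V / 2^13 ≈ 158.7 µV.
code = ⌊(V_in − V_min)/LSB⌋ = ⌊(V_in − V_min) × 2^13 / range⌋
     = ⌊(0.610754 − (0)) × 8192 / 1.3⌋ = ⌊0.610754 × 8192/1.3⌋
     = ⌊3848.690⌋ = 3848.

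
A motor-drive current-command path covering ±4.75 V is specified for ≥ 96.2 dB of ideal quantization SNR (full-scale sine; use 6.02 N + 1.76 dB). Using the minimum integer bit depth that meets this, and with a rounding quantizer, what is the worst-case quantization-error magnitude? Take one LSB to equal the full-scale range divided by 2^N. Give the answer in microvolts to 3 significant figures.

The full-scale span is 4.75 − (-4.75) = 9.5 V.
N ≥ (96.2 − 1.76)/6.02 = 15.688 → N_min = 16.
LSB = 9.5 V / 2^16 = 144.96 µV.
Half an LSB is 72.5 µV.

72.5 µV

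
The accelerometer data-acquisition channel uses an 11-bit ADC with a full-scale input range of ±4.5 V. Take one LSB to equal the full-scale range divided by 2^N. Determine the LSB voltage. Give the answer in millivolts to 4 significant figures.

The full-scale span is 4.5 − (-4.5) = 9 V.
Number of codes = 2^11 = 2048.
LSB = 9 V / 2^11 = 4.395 mV.

4.395 mV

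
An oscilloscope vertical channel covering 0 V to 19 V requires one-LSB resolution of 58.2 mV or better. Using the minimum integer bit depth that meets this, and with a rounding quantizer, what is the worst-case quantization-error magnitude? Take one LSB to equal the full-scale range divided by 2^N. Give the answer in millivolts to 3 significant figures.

Range is 19 V.
Required number of levels: 19/58.2 mV = 326.46; smallest N with 2^N ≥ that is 9.
One LSB is 19 V / 512 = 37.109 mV.
Half an LSB is 18.6 mV.

18.6 mV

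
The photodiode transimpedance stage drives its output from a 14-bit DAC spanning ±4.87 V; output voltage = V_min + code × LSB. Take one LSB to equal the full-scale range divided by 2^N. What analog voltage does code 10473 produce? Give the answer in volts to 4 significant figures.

1.356 V

Full-scale range = 4.87 V − (-4.87 V) = 9.74 V. LSB = 9.74 V / 2^14.
Output = V_min + (10473/16384) × range = -4.87 + 0.639221 × 9.74 V
      = -4.87 V + 6.22601 V = 1.35601 V.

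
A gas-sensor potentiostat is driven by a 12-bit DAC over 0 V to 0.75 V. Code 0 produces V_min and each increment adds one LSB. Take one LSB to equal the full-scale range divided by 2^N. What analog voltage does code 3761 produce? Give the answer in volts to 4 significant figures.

Span = 0.75 V. LSB = 0.75 V / 2^12.
V_out = V_min + code × LSB = 0 V + 3761 × 0.75 V / 4096
      = 0 V + 0.688660 V = 0.688660 V.

0.6887 V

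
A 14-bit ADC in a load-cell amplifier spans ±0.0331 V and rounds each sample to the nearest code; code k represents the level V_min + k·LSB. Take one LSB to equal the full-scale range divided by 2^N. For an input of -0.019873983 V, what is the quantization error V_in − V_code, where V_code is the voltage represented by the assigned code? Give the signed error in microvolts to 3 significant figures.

Range = 0.0331 − (-0.0331) = 0.0662 V. LSB = 0.0662 V / 2^14 ≈ 4.041 µV.
Position in LSBs: (-0.019873983 − (-0.0331)) × 16384/0.0662 = 3273.3393; rounding gives k = 3273.
V_code = -0.0331 + (3273/16384) × 0.0662 = -0.019875354004 V.
V_in − V_code = -0.019873983 − (-0.019875354004) = +1.37 µV.

+1.37 µV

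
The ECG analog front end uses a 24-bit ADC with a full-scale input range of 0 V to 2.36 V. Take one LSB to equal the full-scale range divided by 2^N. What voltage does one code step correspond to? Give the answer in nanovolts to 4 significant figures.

140.7 nV

Span = 2.36 V.
There are 2^24 = 16777216 steps.
Step size = 2.36/16777216 V = 140.7 nV.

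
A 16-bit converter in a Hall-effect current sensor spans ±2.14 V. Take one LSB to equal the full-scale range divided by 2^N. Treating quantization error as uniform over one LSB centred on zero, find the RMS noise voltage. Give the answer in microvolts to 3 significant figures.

The full-scale span is 2.14 − (-2.14) = 4.28 V.
Step size = 4.28/65536 V = 65.308 µV.
σ_q = LSB/√12 = 65.308 µV/3.4641 = 18.9 µV.

18.9 µV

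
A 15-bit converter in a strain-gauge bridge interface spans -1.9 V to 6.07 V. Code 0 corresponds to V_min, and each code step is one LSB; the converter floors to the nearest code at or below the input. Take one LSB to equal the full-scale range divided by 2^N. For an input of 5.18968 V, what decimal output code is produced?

29148

The full-scale span is 6.07 − (-1.9) = 7.97 V. LSB = 7.97 V / 2^15 ≈ 243.2 µV.
(V_in − V_min) × 2^15/range = (5.18968 − (-1.9)) × 32768/7.97 = 29148.637.
Floor → code = 29148.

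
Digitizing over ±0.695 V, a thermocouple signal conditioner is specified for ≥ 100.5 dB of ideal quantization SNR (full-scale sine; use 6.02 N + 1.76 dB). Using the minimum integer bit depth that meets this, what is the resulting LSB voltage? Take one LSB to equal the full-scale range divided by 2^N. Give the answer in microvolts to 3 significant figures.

Span: 0.695 V − (-0.695 V) = 1.39 V.
N ≥ (100.5 − 1.76)/6.02 = 16.402 → N_min = 17.
Step size = 1.39/131072 V = 10.6 µV.

10.6 µV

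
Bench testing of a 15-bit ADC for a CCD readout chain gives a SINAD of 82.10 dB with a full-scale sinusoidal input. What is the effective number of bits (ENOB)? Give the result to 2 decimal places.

13.35 bits

ENOB = (82.10 − 1.76)/6.02 = 13.3455 bits.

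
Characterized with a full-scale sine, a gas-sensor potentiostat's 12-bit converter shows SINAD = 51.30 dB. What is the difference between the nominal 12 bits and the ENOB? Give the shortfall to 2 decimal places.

3.77 bits

ENOB = (SINAD − 1.76)/6.02 = (51.30 − 1.76)/6.02 = 8.2292 bits.
Shortfall = 12 − 8.2292 = 3.7708 bits.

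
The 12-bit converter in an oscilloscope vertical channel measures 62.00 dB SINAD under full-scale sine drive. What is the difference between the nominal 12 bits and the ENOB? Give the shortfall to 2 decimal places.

Effective bits = (62.00 − 1.76)/6.02 = 10.0066.
Shortfall = 12 − 10.0066 = 1.9934 bits.

1.99 bits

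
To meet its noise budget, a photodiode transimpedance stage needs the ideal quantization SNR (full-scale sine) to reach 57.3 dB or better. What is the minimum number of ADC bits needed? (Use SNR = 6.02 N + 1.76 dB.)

10 bits

N ≥ (57.3 − 1.76)/6.02 = 9.226 → N_min = 10.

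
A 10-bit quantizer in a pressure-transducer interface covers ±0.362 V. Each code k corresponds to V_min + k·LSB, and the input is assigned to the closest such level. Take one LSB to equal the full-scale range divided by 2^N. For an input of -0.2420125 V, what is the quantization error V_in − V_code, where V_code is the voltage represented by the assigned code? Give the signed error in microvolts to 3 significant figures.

Full-scale range = 0.362 V − (-0.362 V) = 0.724 V. LSB = 0.724 V / 2^10 ≈ 0.7070 mV.
Position in LSBs: (-0.2420125 − (-0.362)) × 1024/0.724 = 169.7061; rounding gives k = 170.
V_code = V_min + k × range/2^10 = -0.362 + 170 × 0.724/1024 = -0.2418046875 V.
V_in − V_code = -0.2420125 − (-0.2418046875) = −208 µV.

−208 µV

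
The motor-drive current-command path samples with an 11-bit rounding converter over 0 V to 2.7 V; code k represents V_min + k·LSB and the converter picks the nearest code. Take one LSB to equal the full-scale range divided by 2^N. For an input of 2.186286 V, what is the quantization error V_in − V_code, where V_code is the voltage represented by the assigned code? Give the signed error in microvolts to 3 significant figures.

Range is 2.7 V. LSB = 2.7 V / 2^11 ≈ 1.318 mV.
(V_in − V_min)/LSB = (2.186286 − (0)) × 2048/2.7 = 1658.3384 → nearest code k = 1658.
Reconstructed level: 0 + 1658 × 2.7/2048 V = 2.185839844 V.
e = 2.186286 − (2.185839844) = +446 µV.

+446 µV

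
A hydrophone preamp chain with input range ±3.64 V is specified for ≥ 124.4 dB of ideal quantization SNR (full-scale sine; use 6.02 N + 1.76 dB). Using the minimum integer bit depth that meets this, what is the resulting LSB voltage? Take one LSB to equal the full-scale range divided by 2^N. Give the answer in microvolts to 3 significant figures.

3.47 µV

Range = 3.64 − (-3.64) = 7.28 V.
Required N = ⌈(124.4 − 1.76)/6.02⌉ = ⌈20.372⌉ = 21.
LSB = 7.28 V / 2^21 = 3.47 µV.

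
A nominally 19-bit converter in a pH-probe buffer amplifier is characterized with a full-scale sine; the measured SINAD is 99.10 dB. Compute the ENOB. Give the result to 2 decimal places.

16.17 bits

ENOB = (99.10 − 1.76)/6.02 = 16.1694 bits.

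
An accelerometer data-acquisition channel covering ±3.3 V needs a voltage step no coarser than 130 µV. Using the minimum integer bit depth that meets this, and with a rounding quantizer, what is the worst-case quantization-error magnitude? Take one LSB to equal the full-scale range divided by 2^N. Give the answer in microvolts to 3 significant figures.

50.4 µV

The full-scale span is 3.3 − (-3.3) = 6.6 V.
6.6 V / 130 µV = 50770. Since 2^15 = 32768 and 2^16 = 65536, N = 16.
Step size = 6.6/65536 V = 100.71 µV.
Max error for round-to-nearest is LSB/2 = 50.4 µV.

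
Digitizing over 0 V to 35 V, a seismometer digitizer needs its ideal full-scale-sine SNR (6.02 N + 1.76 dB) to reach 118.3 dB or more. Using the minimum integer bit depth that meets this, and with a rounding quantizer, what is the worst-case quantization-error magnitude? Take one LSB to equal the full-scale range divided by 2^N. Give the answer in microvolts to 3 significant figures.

V_FS = 35 V.
Required N = ⌈(118.3 − 1.76)/6.02⌉ = ⌈19.359⌉ = 20.
LSB = 35 V ÷ 2^20 = 35/1048576 V = 33.379 µV.
Max error for round-to-nearest is LSB/2 = 16.7 µV.

16.7 µV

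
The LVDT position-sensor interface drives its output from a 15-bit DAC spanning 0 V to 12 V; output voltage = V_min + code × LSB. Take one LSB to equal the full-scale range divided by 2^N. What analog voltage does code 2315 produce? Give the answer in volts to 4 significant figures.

0.8478 V

Full-scale range = 12 V. LSB = 12 V / 2^15.
V_out = V_min + code × LSB = 0 V + 2315 × 12 V / 32768
      = 0 V + 0.847778 V = 0.847778 V.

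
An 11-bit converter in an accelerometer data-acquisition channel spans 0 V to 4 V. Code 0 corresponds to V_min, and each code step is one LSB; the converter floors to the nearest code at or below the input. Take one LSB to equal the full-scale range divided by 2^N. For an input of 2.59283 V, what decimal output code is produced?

Range is 4 V. LSB = 4 V / 2^11 ≈ 1.953 mV.
V_in − V_min = 2.59283 − (0) = 2.59283 V.
Divide by LSB: 2.59283 × 2048/4 = 1327.5290.
Truncating gives code 1327.

1327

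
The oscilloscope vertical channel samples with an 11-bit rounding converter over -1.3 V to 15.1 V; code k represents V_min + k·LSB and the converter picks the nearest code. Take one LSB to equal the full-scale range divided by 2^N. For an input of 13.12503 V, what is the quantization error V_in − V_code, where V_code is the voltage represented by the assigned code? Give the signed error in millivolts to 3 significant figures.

+2.96 mV

Range = 15.1 − (-1.3) = 16.4 V. LSB = 16.4 V / 2^11 ≈ 8.008 mV.
Position in LSBs: (13.12503 − (-1.3)) × 2048/16.4 = 1801.3696; rounding gives k = 1801.
V_code = -1.3 + (1801/2048) × 16.4 = 13.12207031 V.
V_in − V_code = 13.12503 − (13.12207031) = +2.96 mV.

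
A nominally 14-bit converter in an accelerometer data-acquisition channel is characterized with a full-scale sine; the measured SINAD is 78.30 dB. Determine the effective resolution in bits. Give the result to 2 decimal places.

(78.30 − 1.76) / 6.02 = 76.54/6.02 = 12.7143 effective bits.

12.71 bits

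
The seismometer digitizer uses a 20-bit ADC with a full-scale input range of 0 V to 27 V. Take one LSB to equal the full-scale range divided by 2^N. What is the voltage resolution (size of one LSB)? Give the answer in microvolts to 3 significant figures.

25.7 µV

Range is 27 V.
Number of codes = 2^20 = 1048576.
One LSB is 27 V / 1048576 = 25.7 µV.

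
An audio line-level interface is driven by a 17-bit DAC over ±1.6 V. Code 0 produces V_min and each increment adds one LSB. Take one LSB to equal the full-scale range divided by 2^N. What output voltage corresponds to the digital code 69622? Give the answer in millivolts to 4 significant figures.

99.76 mV

Span: 1.6 V − (-1.6 V) = 3.2 V. LSB = 3.2 V / 2^17.
V_out = -1.6 + 69622 × (3.2/131072) V
      = -1.6 + 1.69976 = 0.0997559 V.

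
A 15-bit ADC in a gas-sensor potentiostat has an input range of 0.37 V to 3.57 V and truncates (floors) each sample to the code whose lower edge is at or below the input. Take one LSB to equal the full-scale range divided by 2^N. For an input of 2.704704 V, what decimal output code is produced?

23907

Span: 3.57 V − (0.37 V) = 3.2 V. LSB = 3.2 V / 2^15 ≈ 97.66 µV.
(V_in − V_min) × 2^15/range = (2.704704 − (0.37)) × 32768/3.2 = 23907.369.
Floor → code = 23907.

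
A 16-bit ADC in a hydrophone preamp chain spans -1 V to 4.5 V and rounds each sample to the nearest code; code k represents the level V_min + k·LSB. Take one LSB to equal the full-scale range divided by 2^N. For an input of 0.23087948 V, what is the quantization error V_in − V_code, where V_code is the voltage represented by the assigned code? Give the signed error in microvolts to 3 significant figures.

Span: 4.5 V − (-1 V) = 5.5 V. LSB = 5.5 V / 2^16 ≈ 83.92 µV.
(0.23087948 − (-1)) / LSB = 1.23087948 × 65536/5.5 = 14666.7123. Nearest integer: k = 14667.
V_code = V_min + k × range/2^16 = -1 + 14667 × 5.5/65536 = 0.23090362549 V.
V_in − V_code = 0.23087948 − (0.23090362549) = −24.1 µV.

−24.1 µV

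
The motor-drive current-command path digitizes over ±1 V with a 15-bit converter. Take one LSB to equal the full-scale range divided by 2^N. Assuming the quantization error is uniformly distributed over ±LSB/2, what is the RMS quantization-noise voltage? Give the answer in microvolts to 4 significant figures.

17.62 µV

Range = 1 − (-1) = 2 V.
LSB = 2 V ÷ 2^15 = 2/32768 V = 61.0352 µV.
RMS of a uniform error over width LSB is LSB/√12 = 17.62 µV.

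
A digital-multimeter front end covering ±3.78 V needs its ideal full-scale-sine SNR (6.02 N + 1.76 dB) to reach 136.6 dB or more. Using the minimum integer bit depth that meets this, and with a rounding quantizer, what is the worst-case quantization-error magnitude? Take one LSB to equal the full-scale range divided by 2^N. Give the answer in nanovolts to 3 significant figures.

The full-scale span is 3.78 − (-3.78) = 7.56 V.
Solving 6.02 N ≥ 136.6 − 1.76: N ≥ 22.399. Round up → N = 23.
One LSB is 7.56 V / 8388608 = 0.90122 µV.
Half an LSB is 451 nV.

451 nV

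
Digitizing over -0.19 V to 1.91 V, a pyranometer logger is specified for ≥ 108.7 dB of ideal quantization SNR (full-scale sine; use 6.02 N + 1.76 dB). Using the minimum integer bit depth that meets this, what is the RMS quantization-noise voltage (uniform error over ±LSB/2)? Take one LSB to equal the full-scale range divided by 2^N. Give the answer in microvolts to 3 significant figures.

2.31 µV

Range = 1.91 − (-0.19) = 2.1 V.
N ≥ (108.7 − 1.76)/6.02 = 17.764 → N_min = 18.
Step size = 2.1/262144 V = 8.0109 µV.
V_rms = LSB/√12 = 2.31 µV.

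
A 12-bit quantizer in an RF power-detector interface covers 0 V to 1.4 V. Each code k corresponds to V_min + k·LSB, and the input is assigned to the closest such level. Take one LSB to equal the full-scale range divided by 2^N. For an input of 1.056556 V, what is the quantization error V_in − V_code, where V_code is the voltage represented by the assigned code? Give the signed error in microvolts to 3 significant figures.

+61.9 µV

Full-scale range = 1.4 V. LSB = 1.4 V / 2^12 ≈ 341.8 µV.
(V_in − V_min)/LSB = (1.056556 − (0)) × 4096/1.4 = 3091.1810 → nearest code k = 3091.
Reconstructed level: 0 + 3091 × 1.4/4096 V = 1.056494141 V.
e = 1.056556 − (1.056494141) = +61.9 µV.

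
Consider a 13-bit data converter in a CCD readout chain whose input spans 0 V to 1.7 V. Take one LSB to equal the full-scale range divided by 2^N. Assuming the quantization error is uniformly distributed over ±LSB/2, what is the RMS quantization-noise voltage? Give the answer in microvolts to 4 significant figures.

Span = 1.7 V.
One LSB is 1.7 V / 8192 = 207.520 µV.
RMS of a uniform error over width LSB is LSB/√12 = 59.91 µV.

59.91 µV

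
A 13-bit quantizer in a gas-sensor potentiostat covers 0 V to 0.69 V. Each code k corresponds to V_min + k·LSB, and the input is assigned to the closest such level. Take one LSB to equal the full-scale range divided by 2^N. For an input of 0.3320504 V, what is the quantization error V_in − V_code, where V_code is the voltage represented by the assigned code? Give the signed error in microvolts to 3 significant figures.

+21.6 µV

Range is 0.69 V. LSB = 0.69 V / 2^13 ≈ 84.23 µV.
Position in LSBs: (0.3320504 − (0)) × 8192/0.69 = 3942.2563; rounding gives k = 3942.
V_code = V_min + k × range/2^13 = 0 + 3942 × 0.69/8192 = 0.3320288086 V.
e = 0.3320504 − (0.3320288086) = +21.6 µV.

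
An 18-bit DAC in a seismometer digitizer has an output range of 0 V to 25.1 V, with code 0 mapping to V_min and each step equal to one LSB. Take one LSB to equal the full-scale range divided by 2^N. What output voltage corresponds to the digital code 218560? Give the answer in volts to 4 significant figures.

V_FS = 25.1 V. LSB = 25.1 V / 2^18.
Output = V_min + (218560/262144) × range = 0 + 0.833740 × 25.1 V
      = 0 + 20.9269 = 20.9269 V.

20.93 V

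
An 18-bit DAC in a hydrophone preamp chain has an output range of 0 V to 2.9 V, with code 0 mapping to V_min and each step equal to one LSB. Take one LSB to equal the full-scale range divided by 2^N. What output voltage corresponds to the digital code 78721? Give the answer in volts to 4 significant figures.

Span = 2.9 V. LSB = 2.9 V / 2^18.
Output = V_min + (78721/262144) × range = 0 + 0.300297 × 2.9 V
      = 0 + 0.870861 = 0.870861 V.

0.8709 V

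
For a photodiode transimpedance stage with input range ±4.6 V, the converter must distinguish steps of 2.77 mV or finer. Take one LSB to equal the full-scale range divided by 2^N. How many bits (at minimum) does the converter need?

12 bits

Range = 4.6 − (-4.6) = 9.2 V.
Need 2^N ≥ 9.2 V / 2.77 mV = 3321 → N_min = 12.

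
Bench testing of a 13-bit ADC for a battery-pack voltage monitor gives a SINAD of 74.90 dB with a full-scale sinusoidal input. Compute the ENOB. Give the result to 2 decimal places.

12.15 bits

(74.90 − 1.76) / 6.02 = 73.14/6.02 = 12.1495 effective bits.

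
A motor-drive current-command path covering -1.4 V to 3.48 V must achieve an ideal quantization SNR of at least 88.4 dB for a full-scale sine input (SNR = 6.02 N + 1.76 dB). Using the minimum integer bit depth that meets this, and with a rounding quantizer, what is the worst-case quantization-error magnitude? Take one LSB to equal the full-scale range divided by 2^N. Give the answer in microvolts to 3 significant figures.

74.5 µV

Range = 3.48 − (-1.4) = 4.88 V.
N ≥ (88.4 − 1.76)/6.02 = 14.392 → N_min = 15.
One LSB is 4.88 V / 32768 = 148.93 µV.
|e|_max = LSB/2 = 74.5 µV.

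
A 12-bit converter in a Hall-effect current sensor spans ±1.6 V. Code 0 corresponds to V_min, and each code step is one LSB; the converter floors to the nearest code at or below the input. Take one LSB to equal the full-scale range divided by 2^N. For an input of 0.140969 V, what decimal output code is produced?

2228

The full-scale span is 1.6 − (-1.6) = 3.2 V. LSB = 3.2 V / 2^12 ≈ 0.7812 mV.
code = ⌊(V_in − V_min)/LSB⌋ = ⌊(V_in − V_min) × 2^12 / range⌋
     = ⌊(0.140969 − (-1.6)) × 4096 / 3.2⌋ = ⌊1.740969 × 4096/3.2⌋
     = ⌊2228.440⌋ = 2228.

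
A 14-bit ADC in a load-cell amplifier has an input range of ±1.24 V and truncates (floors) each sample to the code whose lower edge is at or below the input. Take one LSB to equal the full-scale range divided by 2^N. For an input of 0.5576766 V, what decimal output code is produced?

11876

The full-scale span is 1.24 − (-1.24) = 2.48 V. LSB = 2.48 V / 2^14 ≈ 151.4 µV.
code = ⌊(V_in − V_min)/LSB⌋ = ⌊(V_in − V_min) × 2^14 / range⌋
     = ⌊(0.5576766 − (-1.24)) × 16384 / 2.48⌋ = ⌊1.7976766 × 16384/2.48⌋
     = ⌊11876.263⌋ = 11876.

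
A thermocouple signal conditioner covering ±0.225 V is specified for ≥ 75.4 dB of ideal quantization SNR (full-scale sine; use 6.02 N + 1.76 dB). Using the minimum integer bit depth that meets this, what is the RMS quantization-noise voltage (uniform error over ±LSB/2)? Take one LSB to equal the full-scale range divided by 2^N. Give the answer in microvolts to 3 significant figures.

The full-scale span is 0.225 − (-0.225) = 0.45 V.
N ≥ (75.4 − 1.76)/6.02 = 12.233 → N_min = 13.
Step size = 0.45/8192 V = 54.932 µV.
V_rms = LSB/√12 = 15.9 µV.

15.9 µV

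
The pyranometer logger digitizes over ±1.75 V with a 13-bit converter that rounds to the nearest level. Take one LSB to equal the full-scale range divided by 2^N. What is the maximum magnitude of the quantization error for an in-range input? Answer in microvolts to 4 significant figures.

The full-scale span is 1.75 − (-1.75) = 3.5 V.
Step size = 3.5/8192 V = 427.246 µV.
A rounding quantizer has |error| ≤ LSB/2 = 213.6 µV.

213.6 µV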